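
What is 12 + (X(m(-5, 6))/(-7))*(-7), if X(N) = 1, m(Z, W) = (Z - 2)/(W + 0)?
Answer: 13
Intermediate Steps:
m(Z, W) = (-2 + Z)/W
12 + (X(m(-5, 6))/(-7))*(-7) = 12 + (1/(-7))*(-7) = 12 + (1*(-⅐))*(-7) = 12 - ⅐*(-7) = 12 + 1 = 13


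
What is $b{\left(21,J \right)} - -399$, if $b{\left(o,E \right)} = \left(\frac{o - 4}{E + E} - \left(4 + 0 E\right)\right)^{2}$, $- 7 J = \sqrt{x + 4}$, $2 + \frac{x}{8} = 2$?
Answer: $\frac{24609}{16} \approx 1538.1$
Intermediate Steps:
$x = 0$ ($x = -16 + 8 \cdot 2 = -16 + 16 = 0$)
$J = - \frac{2}{7}$ ($J = - \frac{\sqrt{0 + 4}}{7} = - \frac{\sqrt{4}}{7} = \left(- \frac{1}{7}\right) 2 = - \frac{2}{7} \approx -0.28571$)
$b{\left(o,E \right)} = \left(-4 + \frac{-4 + o}{2 E}\right)^{2}$ ($b{\left(o,E \right)} = \left(\frac{-4 + o}{2 E} + \left(0 - 4\right)\right)^{2} = \left(\left(-4 + o\right) \frac{1}{2 E} - 4\right)^{2} = \left(\frac{-4 + o}{2 E} - 4\right)^{2} = \left(-4 + \frac{-4 + o}{2 E}\right)^{2}$)
$b{\left(21,J \right)} - -399 = \frac{\left(4 - 21 + 8 \left(- \frac{2}{7}\right)\right)^{2}}{4 \cdot \frac{4}{49}} - -399 = \frac{1}{4} \cdot \frac{49}{4} \left(4 - 21 - \frac{16}{7}\right)^{2} + 399 = \frac{1}{4} \cdot \frac{49}{4} \left(- \frac{135}{7}\right)^{2} + 399 = \frac{1}{4} \cdot \frac{49}{4} \cdot \frac{18225}{49} + 399 = \frac{18225}{16} + 399 = \frac{24609}{16}$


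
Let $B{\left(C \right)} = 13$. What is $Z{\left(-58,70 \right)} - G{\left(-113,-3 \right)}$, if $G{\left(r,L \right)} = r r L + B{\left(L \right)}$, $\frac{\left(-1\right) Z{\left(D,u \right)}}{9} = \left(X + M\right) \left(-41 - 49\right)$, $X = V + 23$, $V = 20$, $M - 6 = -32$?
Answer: $52064$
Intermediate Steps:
$M = -26$ ($M = 6 - 32 = -26$)
$X = 43$ ($X = 20 + 23 = 43$)
$Z{\left(D,u \right)} = 13770$ ($Z{\left(D,u \right)} = - 9 \left(43 - 26\right) \left(-41 - 49\right) = - 9 \cdot 17 \left(-90\right) = \left(-9\right) \left(-1530\right) = 13770$)
$G{\left(r,L \right)} = 13 + L r^{2}$ ($G{\left(r,L \right)} = r r L + 13 = r^{2} L + 13 = L r^{2} + 13 = 13 + L r^{2}$)
$Z{\left(-58,70 \right)} - G{\left(-113,-3 \right)} = 13770 - \left(13 - 3 \left(-113\right)^{2}\right) = 13770 - \left(13 - 38307\right) = 13770 - -38294 = 13770 + 38294 = 52064$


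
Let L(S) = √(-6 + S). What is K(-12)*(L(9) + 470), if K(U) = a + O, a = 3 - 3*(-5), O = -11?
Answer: 3290 + 7*√3 ≈ 3302.1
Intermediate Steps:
a = 18 (a = 3 + 15 = 18)
K(U) = 7 (K(U) = 18 - 11 = 7)
K(-12)*(L(9) + 470) = 7*(√(-6 + 9) + 470) = 7*(√3 + 470) = 7*(470 + √3) = 3290 + 7*√3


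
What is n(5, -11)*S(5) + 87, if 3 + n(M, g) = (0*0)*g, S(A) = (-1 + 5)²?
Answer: 39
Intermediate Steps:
S(A) = 16 (S(A) = 4² = 16)
n(M, g) = -3 (n(M, g) = -3 + (0*0)*g = -3 + 0*g = -3 + 0 = -3)
n(5, -11)*S(5) + 87 = -3*16 + 87 = -48 + 87 = 39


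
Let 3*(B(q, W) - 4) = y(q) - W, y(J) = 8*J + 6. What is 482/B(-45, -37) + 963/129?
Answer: 35727/13115 ≈ 2.7241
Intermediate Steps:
y(J) = 6 + 8*J
B(q, W) = 6 - W/3 + 8*q/3 (B(q, W) = 4 + ((6 + 8*q) - W)/3 = 4 + (6 - W + 8*q)/3 = 4 + (2 - W/3 + 8*q/3) = 6 - W/3 + 8*q/3)
482/B(-45, -37) + 963/129 = 482/(6 - 1/3*(-37) + (8/3)*(-45)) + 963/129 = 482/(6 + 37/3 - 120) + 963*(1/129) = 482/(-305/3) + 321/43 = 482*(-3/305) + 321/43 = -1446/305 + 321/43 = 35727/13115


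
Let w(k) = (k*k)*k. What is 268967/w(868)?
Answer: 268967/653972032 ≈ 0.00041128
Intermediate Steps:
w(k) = k**3 (w(k) = k**2*k = k**3)
268967/w(868) = 268967/(868**3) = 268967/653972032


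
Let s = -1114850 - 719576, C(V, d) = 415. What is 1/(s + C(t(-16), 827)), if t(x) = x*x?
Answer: -1/1834011 ≈ -5.4525e-7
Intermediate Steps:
t(x) = x²
s = -1834426
1/(s + C(t(-16), 827)) = 1/(-1834426 + 415) = 1/(-1834011) = -1/1834011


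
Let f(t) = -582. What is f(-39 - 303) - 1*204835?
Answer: -205417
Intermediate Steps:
f(-39 - 303) - 1*204835 = -582 - 1*204835 = -582 - 204835 = -205417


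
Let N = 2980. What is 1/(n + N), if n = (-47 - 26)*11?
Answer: 1/2177 ≈ 0.00045935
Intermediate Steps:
n = -803 (n = -73*11 = -803)
1/(n + N) = 1/(-803 + 2980) = 1/2177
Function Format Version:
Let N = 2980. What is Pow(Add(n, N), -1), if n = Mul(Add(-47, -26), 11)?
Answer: Rational(1, 2177) ≈ 0.00045935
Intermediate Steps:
n = -803 (n = Mul(-73, 11) = -803)
Pow(Add(n, N), -1) = Pow(Add(-803, 2980), -1) = Pow(2177, -1) = Rational(1, 2177)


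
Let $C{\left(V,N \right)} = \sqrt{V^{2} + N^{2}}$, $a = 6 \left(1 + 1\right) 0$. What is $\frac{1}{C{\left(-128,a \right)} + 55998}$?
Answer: $\frac{1}{56126} \approx 1.7817 \cdot 10^{-5}$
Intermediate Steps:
$a = 0$ ($a = 6 \cdot 2 \cdot 0 = 12 \cdot 0 = 0$)
$C{\left(V,N \right)} = \sqrt{N^{2} + V^{2}}$
$\frac{1}{C{\left(-128,a \right)} + 55998} = \frac{1}{\sqrt{0^{2} + \left(-128\right)^{2}} + 55998} = \frac{1}{\sqrt{0 + 16384} + 55998} = \frac{1}{\sqrt{16384} + 55998} = \frac{1}{128 + 55998} = \frac{1}{56126}$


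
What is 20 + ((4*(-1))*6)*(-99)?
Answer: 2396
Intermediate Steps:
20 + ((4*(-1))*6)*(-99) = 20 - 4*6*(-99) = 20 - 24*(-99) = 20 + 2376 = 2396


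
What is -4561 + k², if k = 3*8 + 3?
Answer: -3832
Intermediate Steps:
k = 27 (k = 24 + 3 = 27)
-4561 + k² = -4561 + 27² = -4561 + 729 = -3832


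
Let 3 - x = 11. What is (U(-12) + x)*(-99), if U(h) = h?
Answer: 1980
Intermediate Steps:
x = -8 (x = 3 - 1*11 = 3 - 11 = -8)
(U(-12) + x)*(-99) = (-12 - 8)*(-99) = -20*(-99) = 1980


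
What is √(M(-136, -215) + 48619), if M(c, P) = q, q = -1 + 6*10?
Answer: √48678 ≈ 220.63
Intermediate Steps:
q = 59 (q = -1 + 60 = 59)
M(c, P) = 59
√(M(-136, -215) + 48619) = √(59 + 48619) = √48678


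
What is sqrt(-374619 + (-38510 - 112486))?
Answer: I*sqrt(525615) ≈ 724.99*I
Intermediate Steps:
sqrt(-374619 + (-38510 - 112486)) = sqrt(-374619 - 150996) = sqrt(-525615) = I*sqrt(525615)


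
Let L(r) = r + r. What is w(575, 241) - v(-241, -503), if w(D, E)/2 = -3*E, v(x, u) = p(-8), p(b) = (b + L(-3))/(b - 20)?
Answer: -2893/2 ≈ -1446.5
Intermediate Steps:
L(r) = 2*r
p(b) = (-6 + b)/(-20 + b) (p(b) = (b + 2*(-3))/(b - 20) = (b - 6)/(-20 + b) = (-6 + b)/(-20 + b))
v(x, u) = ½ (v(x, u) = (-6 - 8)/(-20 - 8) = -14/(-28) = -1/28*(-14) = ½)
w(D, E) = -6*E (w(D, E) = 2*(-3*E) = -6*E)
w(575, 241) - v(-241, -503) = -6*241 - 1*½ = -1446 - ½ = -2893/2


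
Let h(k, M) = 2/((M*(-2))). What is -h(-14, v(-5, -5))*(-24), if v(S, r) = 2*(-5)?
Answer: 12/5 ≈ 2.4000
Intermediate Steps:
v(S, r) = -10
h(k, M) = -1/M (h(k, M) = 2/((-2*M)) = 2*(-1/(2*M)) = -1/M)
-h(-14, v(-5, -5))*(-24) = -(-1)/(-10)*(-24) = -(-1)*(-1)/10*(-24) = -1*1/10*(-24) = -1/10*(-24) = 12/5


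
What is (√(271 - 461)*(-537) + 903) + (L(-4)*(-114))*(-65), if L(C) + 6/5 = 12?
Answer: 80931 - 537*I*√190 ≈ 80931.0 - 7402.0*I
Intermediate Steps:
L(C) = 54/5 (L(C) = -6/5 + 12 = 54/5)
(√(271 - 461)*(-537) + 903) + (L(-4)*(-114))*(-65) = (√(271 - 461)*(-537) + 903) + ((54/5)*(-114))*(-65) = (√(-190)*(-537) + 903) - 6156/5*(-65) = ((I*√190)*(-537) + 903) + 80028 = (-537*I*√190 + 903) + 80028 = (903 - 537*I*√190) + 80028 = 80931 - 537*I*√190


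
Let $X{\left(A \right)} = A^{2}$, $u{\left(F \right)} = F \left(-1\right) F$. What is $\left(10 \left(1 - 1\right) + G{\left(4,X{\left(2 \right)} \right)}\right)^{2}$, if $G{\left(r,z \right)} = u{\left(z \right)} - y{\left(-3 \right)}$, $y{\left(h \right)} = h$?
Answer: $169$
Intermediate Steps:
$u{\left(F \right)} = - F^{2}$ ($u{\left(F \right)} = - F F = - F^{2}$)
$G{\left(r,z \right)} = 3 - z^{2}$ ($G{\left(r,z \right)} = - z^{2} - -3 = - z^{2} + 3 = 3 - z^{2}$)
$\left(10 \left(1 - 1\right) + G{\left(4,X{\left(2 \right)} \right)}\right)^{2} = \left(10 \left(1 - 1\right) + \left(3 - \left(2^{2}\right)^{2}\right)\right)^{2} = \left(10 \cdot 0 + \left(3 - 4^{2}\right)\right)^{2} = \left(0 + \left(3 - 16\right)\right)^{2} = \left(0 - 13\right)^{2} = \left(-13\right)^{2} = 169$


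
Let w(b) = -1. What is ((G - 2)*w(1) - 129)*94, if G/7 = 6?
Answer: -15886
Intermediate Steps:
G = 42 (G = 7*6 = 42)
((G - 2)*w(1) - 129)*94 = ((42 - 2)*(-1) - 129)*94 = (40*(-1) - 129)*94 = (-40 - 129)*94 = -169*94 = -15886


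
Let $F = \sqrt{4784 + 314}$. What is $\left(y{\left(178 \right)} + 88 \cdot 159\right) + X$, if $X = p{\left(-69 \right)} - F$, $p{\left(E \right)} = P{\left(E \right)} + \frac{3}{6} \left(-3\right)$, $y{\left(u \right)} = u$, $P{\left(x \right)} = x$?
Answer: $\frac{28199}{2} - \sqrt{5098} \approx 14028.0$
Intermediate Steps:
$F = \sqrt{5098} \approx 71.4$
$p{\left(E \right)} = - \frac{3}{2} + E$ ($p{\left(E \right)} = E + \frac{3}{6} \left(-3\right) = E + 3 \cdot \frac{1}{6} \left(-3\right) = E + \frac{1}{2} \left(-3\right) = E - \frac{3}{2} = - \frac{3}{2} + E$)
$X = - \frac{141}{2} - \sqrt{5098}$ ($X = \left(- \frac{3}{2} - 69\right) - \sqrt{5098} = - \frac{141}{2} - \sqrt{5098} \approx -141.9$)
$\left(y{\left(178 \right)} + 88 \cdot 159\right) + X = \left(178 + 88 \cdot 159\right) - \left(\frac{141}{2} + \sqrt{5098}\right) = \left(178 + 13992\right) - \left(\frac{141}{2} + \sqrt{5098}\right) = 14170 - \left(\frac{141}{2} + \sqrt{5098}\right) = \frac{28199}{2} - \sqrt{5098}$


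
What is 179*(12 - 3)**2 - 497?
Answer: 14002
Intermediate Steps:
179*(12 - 3)**2 - 497 = 179*9**2 - 497 = 179*81 - 497 = 14499 - 497 = 14002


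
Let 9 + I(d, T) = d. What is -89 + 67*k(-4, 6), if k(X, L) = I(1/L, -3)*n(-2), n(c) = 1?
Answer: -4085/6 ≈ -680.83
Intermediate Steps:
I(d, T) = -9 + d
k(X, L) = -9 + 1/L (k(X, L) = (-9 + 1/L)*1 = -9 + 1/L)
-89 + 67*k(-4, 6) = -89 + 67*(-9 + 1/6) = -89 + 67*(-9 + ⅙) = -89 + 67*(-53/6) = -89 - 3551/6 = -4085/6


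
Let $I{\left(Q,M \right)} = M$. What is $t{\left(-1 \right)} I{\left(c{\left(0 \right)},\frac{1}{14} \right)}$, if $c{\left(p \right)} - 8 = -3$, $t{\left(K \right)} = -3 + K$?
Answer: $- \frac{2}{7} \approx -0.28571$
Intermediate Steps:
$c{\left(p \right)} = 5$ ($c{\left(p \right)} = 8 - 3 = 5$)
$t{\left(-1 \right)} I{\left(c{\left(0 \right)},\frac{1}{14} \right)} = \frac{-3 - 1}{14} = \left(-4\right) \frac{1}{14} = - \frac{2}{7}$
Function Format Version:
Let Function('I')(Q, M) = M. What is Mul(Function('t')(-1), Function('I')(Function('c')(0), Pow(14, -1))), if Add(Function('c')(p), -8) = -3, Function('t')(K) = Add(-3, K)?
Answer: Rational(-2, 7) ≈ -0.28571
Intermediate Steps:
Function('c')(p) = 5 (Function('c')(p) = Add(8, -3) = 5)
Mul(Function('t')(-1), Function('I')(Function('c')(0), Pow(14, -1))) = Mul(Add(-3, -1), Pow(14, -1)) = Mul(-4, Rational(1, 14)) = Rational(-2, 7)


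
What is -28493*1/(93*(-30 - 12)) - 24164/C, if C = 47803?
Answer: 181095185/26674074 ≈ 6.7892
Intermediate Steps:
-28493*1/(93*(-30 - 12)) - 24164/C = -28493*1/(93*(-30 - 12)) - 24164/47803 = -28493/((-42*93)) - 24164*1/47803 = -28493/(-3906) - 3452/6829 = -28493*(-1/3906) - 3452/6829 = 28493/3906 - 3452/6829 = 181095185/26674074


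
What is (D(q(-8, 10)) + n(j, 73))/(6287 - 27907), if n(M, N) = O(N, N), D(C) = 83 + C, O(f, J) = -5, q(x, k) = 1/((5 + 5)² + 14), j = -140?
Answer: -8893/2464680 ≈ -0.0036082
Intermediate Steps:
q(x, k) = 1/114 (q(x, k) = 1/(10² + 14) = 1/(100 + 14) = 1/114)
n(M, N) = -5
(D(q(-8, 10)) + n(j, 73))/(6287 - 27907) = ((83 + 1/114) - 5)/(6287 - 27907) = (9463/114 - 5)/(-21620) = (8893/114)*(-1/21620) = -8893/2464680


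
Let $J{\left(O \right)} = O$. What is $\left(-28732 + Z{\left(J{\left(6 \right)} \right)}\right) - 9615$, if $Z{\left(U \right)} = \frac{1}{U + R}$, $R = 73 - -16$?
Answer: $- \frac{3642964}{95} \approx -38347.0$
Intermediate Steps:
$R = 89$ ($R = 73 + 16 = 89$)
$Z{\left(U \right)} = \frac{1}{89 + U}$ ($Z{\left(U \right)} = \frac{1}{U + 89} = \frac{1}{89 + U}$)
$\left(-28732 + Z{\left(J{\left(6 \right)} \right)}\right) - 9615 = \left(-28732 + \frac{1}{89 + 6}\right) - 9615 = \left(-28732 + \frac{1}{95}\right) - 9615 = - \frac{2729539}{95} - 9615 = - \frac{3642964}{95}$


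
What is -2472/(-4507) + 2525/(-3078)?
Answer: -3771359/13872546 ≈ -0.27186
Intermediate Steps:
-2472/(-4507) + 2525/(-3078) = -2472*(-1/4507) + 2525*(-1/3078) = 2472/4507 - 2525/3078 = -3771359/13872546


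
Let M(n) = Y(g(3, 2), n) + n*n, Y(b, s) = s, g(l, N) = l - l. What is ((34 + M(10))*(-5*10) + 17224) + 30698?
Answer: 40722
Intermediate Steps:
g(l, N) = 0
M(n) = n + n² (M(n) = n + n*n = n + n²)
((34 + M(10))*(-5*10) + 17224) + 30698 = ((34 + 10*(1 + 10))*(-5*10) + 17224) + 30698 = ((34 + 10*11)*(-50) + 17224) + 30698 = ((34 + 110)*(-50) + 17224) + 30698 = (144*(-50) + 17224) + 30698 = (-7200 + 17224) + 30698 = 10024 + 30698 = 40722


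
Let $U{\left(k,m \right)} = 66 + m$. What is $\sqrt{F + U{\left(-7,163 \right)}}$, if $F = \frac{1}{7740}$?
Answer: $\frac{\sqrt{381079115}}{1290} \approx 15.133$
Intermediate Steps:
$F = \frac{1}{7740} \approx 0.0001292$
$\sqrt{F + U{\left(-7,163 \right)}} = \sqrt{\frac{1}{7740} + \left(66 + 163\right)} = \sqrt{\frac{1}{7740} + 229} = \sqrt{\frac{1772461}{7740}} = \frac{\sqrt{381079115}}{1290}$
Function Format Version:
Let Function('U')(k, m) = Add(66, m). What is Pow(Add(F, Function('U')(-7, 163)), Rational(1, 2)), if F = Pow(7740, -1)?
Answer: Mul(Rational(1, 1290), Pow(381079115, Rational(1, 2))) ≈ 15.133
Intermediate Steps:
F = Rational(1, 7740) ≈ 0.00012920
Pow(Add(F, Function('U')(-7, 163)), Rational(1, 2)) = Pow(Add(Rational(1, 7740), Add(66, 163)), Rational(1, 2)) = Pow(Add(Rational(1, 7740), 229), Rational(1, 2)) = Pow(Rational(1772461, 7740), Rational(1, 2)) = Mul(Rational(1, 1290), Pow(381079115, Rational(1, 2)))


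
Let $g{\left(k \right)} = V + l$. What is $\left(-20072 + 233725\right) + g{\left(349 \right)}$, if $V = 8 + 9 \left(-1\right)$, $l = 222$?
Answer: $213874$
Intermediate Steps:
$V = -1$ ($V = 8 - 9 = -1$)
$g{\left(k \right)} = 221$ ($g{\left(k \right)} = -1 + 222 = 221$)
$\left(-20072 + 233725\right) + g{\left(349 \right)} = \left(-20072 + 233725\right) + 221 = 213653 + 221 = 213874$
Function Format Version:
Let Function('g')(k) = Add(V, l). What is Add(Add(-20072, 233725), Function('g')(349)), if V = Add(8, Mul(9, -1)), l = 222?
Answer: 213874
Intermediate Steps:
V = -1 (V = Add(8, -9) = -1)
Function('g')(k) = 221 (Function('g')(k) = Add(-1, 222) = 221)
Add(Add(-20072, 233725), Function('g')(349)) = Add(Add(-20072, 233725), 221) = Add(213653, 221) = 213874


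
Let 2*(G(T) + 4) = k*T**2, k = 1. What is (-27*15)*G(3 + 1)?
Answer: -1620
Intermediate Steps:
G(T) = -4 + T**2/2 (G(T) = -4 + (1*T**2)/2 = -4 + T**2/2)
(-27*15)*G(3 + 1) = (-27*15)*(-4 + (3 + 1)**2/2) = -405*(-4 + (1/2)*4**2) = -405*(-4 + (1/2)*16) = -405*(-4 + 8) = -405*4 = -1620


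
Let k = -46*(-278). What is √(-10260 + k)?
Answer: 4*√158 ≈ 50.279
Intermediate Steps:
k = 12788
√(-10260 + k) = √(-10260 + 12788) = √2528 = 4*√158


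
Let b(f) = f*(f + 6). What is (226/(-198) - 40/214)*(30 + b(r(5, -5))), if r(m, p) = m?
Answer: -1196035/10593 ≈ -112.91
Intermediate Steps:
b(f) = f*(6 + f)
(226/(-198) - 40/214)*(30 + b(r(5, -5))) = (226/(-198) - 40/214)*(30 + 5*(6 + 5)) = (226*(-1/198) - 40*1/214)*(30 + 5*11) = (-113/99 - 20/107)*(30 + 55) = -14071/10593*85 = -1196035/10593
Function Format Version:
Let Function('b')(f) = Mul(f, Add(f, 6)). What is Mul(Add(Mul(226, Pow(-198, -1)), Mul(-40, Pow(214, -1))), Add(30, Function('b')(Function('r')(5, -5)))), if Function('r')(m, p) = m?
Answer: Rational(-1196035, 10593) ≈ -112.91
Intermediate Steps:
Function('b')(f) = Mul(f, Add(6, f))
Mul(Add(Mul(226, Pow(-198, -1)), Mul(-40, Pow(214, -1))), Add(30, Function('b')(Function('r')(5, -5)))) = Mul(Add(Mul(226, Pow(-198, -1)), Mul(-40, Pow(214, -1))), Add(30, Mul(5, Add(6, 5)))) = Mul(Add(Mul(226, Rational(-1, 198)), Mul(-40, Rational(1, 214))), Add(30, Mul(5, 11))) = Mul(Add(Rational(-113, 99), Rational(-20, 107)), Add(30, 55)) = Mul(Rational(-14071, 10593), 85) = Rational(-1196035, 10593)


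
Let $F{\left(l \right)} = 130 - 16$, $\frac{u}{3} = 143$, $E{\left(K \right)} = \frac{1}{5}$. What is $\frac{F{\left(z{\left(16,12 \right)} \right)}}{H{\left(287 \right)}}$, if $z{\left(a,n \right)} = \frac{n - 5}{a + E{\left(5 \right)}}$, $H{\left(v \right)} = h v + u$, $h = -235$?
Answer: $- \frac{57}{33508} \approx -0.0017011$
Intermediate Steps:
$E{\left(K \right)} = \frac{1}{5}$
$u = 429$ ($u = 3 \cdot 143 = 429$)
$H{\left(v \right)} = 429 - 235 v$ ($H{\left(v \right)} = - 235 v + 429 = 429 - 235 v$)
$z{\left(a,n \right)} = \frac{-5 + n}{\frac{1}{5} + a}$ ($z{\left(a,n \right)} = \frac{n - 5}{a + \frac{1}{5}} = \frac{-5 + n}{\frac{1}{5} + a}$)
$F{\left(l \right)} = 114$
$\frac{F{\left(z{\left(16,12 \right)} \right)}}{H{\left(287 \right)}} = \frac{114}{429 - 67445} = \frac{114}{-67016} = 114 \left(- \frac{1}{67016}\right) = - \frac{57}{33508}$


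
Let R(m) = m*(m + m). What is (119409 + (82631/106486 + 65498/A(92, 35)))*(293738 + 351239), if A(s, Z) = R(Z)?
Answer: 10048701240026038803/130445350 ≈ 7.7034e+10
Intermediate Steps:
R(m) = 2*m² (R(m) = m*(2*m) = 2*m²)
A(s, Z) = 2*Z²
(119409 + (82631/106486 + 65498/A(92, 35)))*(293738 + 351239) = (119409 + (82631/106486 + 65498/((2*35²))))*(293738 + 351239) = (119409 + (82631*(1/106486) + 65498/((2*1225))))*644977 = (119409 + (82631/106486 + 65498/2450))*644977 = (119409 + (82631/106486 + 65498*(1/2450)))*644977 = (119409 + (82631/106486 + 32749/1225))*644977 = (119409 + 3588532989/130445350)*644977 = (15579937331139/130445350)*644977 = 10048701240026038803/130445350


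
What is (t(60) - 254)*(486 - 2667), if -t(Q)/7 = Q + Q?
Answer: 2386014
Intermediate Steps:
t(Q) = -14*Q (t(Q) = -7*(Q + Q) = -14*Q)
(t(60) - 254)*(486 - 2667) = (-14*60 - 254)*(486 - 2667) = (-840 - 254)*(-2181) = -1094*(-2181) = 2386014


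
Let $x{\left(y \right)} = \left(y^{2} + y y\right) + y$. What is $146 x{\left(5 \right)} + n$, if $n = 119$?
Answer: $8149$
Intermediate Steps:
$x{\left(y \right)} = y + 2 y^{2}$ ($x{\left(y \right)} = \left(y^{2} + y^{2}\right) + y = 2 y^{2} + y = y + 2 y^{2}$)
$146 x{\left(5 \right)} + n = 146 \cdot 5 \left(1 + 2 \cdot 5\right) + 119 = 146 \cdot 5 \left(1 + 10\right) + 119 = 146 \cdot 5 \cdot 11 + 119 = 146 \cdot 55 + 119 = 8030 + 119 = 8149$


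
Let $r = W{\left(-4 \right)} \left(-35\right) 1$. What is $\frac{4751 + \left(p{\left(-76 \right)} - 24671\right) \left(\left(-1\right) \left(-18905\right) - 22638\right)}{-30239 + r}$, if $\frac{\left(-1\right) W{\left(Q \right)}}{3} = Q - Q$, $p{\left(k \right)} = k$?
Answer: $- \frac{92385302}{30239} \approx -3055.2$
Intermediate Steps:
$W{\left(Q \right)} = 0$ ($W{\left(Q \right)} = - 3 \left(Q - Q\right) = \left(-3\right) 0 = 0$)
$r = 0$ ($r = 0 \left(-35\right) 1 = 0 \cdot 1 = 0$)
$\frac{4751 + \left(p{\left(-76 \right)} - 24671\right) \left(\left(-1\right) \left(-18905\right) - 22638\right)}{-30239 + r} = \frac{4751 + \left(-76 - 24671\right) \left(\left(-1\right) \left(-18905\right) - 22638\right)}{-30239 + 0} = \frac{4751 - 24747 \left(18905 - 22638\right)}{-30239} = \left(4751 - -92380551\right) \left(- \frac{1}{30239}\right) = \left(4751 + 92380551\right) \left(- \frac{1}{30239}\right) = 92385302 \left(- \frac{1}{30239}\right) = - \frac{92385302}{30239}$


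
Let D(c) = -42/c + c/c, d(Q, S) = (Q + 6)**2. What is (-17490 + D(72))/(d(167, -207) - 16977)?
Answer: -209875/155424 ≈ -1.3503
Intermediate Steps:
d(Q, S) = (6 + Q)**2
D(c) = 1 - 42/c (D(c) = -42/c + 1 = 1 - 42/c)
(-17490 + D(72))/(d(167, -207) - 16977) = (-17490 + (-42 + 72)/72)/((6 + 167)**2 - 16977) = (-17490 + (1/72)*30)/(173**2 - 16977) = (-17490 + 5/12)/(29929 - 16977) = -209875/12/12952 = -209875/12*1/12952 = -209875/155424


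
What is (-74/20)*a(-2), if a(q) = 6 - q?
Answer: -148/5 ≈ -29.600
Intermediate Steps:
(-74/20)*a(-2) = (-74/20)*(6 - 1*(-2)) = (-74/20)*(6 + 2) = -1*37/10*8 = -37/10*8 = -148/5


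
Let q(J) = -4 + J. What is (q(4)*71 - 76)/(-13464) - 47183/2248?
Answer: -79387633/3783384 ≈ -20.983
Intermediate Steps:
(q(4)*71 - 76)/(-13464) - 47183/2248 = ((-4 + 4)*71 - 76)/(-13464) - 47183/2248 = (0*71 - 76)*(-1/13464) - 47183*1/2248 = (0 - 76)*(-1/13464) - 47183/2248 = -76*(-1/13464) - 47183/2248 = 19/3366 - 47183/2248 = -79387633/3783384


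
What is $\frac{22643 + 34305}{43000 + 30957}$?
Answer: $\frac{56948}{73957} \approx 0.77001$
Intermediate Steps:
$\frac{22643 + 34305}{43000 + 30957} = \frac{56948}{73957}$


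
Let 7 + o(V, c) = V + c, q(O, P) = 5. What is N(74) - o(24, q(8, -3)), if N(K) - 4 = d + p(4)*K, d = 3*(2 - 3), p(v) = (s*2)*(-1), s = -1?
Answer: 127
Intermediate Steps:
p(v) = 2 (p(v) = -1*2*(-1) = -2*(-1) = 2)
d = -3 (d = 3*(-1) = -3)
o(V, c) = -7 + V + c (o(V, c) = -7 + (V + c) = -7 + V + c)
N(K) = 1 + 2*K (N(K) = 4 + (-3 + 2*K) = 1 + 2*K)
N(74) - o(24, q(8, -3)) = (1 + 2*74) - (-7 + 24 + 5) = (1 + 148) - 1*22 = 149 - 22 = 127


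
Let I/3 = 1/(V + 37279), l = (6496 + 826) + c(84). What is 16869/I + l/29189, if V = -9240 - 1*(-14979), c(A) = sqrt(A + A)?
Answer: 7060533463768/29189 + 2*sqrt(42)/29189 ≈ 2.4189e+8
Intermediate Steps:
c(A) = sqrt(2)*sqrt(A) (c(A) = sqrt(2*A) = sqrt(2)*sqrt(A))
V = 5739 (V = -9240 + 14979 = 5739)
l = 7322 + 2*sqrt(42) (l = (6496 + 826) + sqrt(2)*sqrt(84) = 7322 + sqrt(2)*(2*sqrt(21)) = 7322 + 2*sqrt(42) ≈ 7335.0)
I = 3/43018 (I = 3/(5739 + 37279) = 3/43018 ≈ 6.9738e-5)
16869/I + l/29189 = 16869/(3/43018) + (7322 + 2*sqrt(42))/29189 = 16869*(43018/3) + (7322 + 2*sqrt(42))*(1/29189) = 241890214 + (7322/29189 + 2*sqrt(42)/29189) = 7060533463768/29189 + 2*sqrt(42)/29189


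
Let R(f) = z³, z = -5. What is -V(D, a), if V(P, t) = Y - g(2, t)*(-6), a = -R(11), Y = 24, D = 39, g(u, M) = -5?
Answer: 6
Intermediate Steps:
R(f) = -125 (R(f) = (-5)³ = -125)
a = 125 (a = -1*(-125) = 125)
V(P, t) = -6 (V(P, t) = 24 - (-5)*(-6) = 24 - 1*30 = 24 - 30 = -6)
-V(D, a) = -1*(-6) = 6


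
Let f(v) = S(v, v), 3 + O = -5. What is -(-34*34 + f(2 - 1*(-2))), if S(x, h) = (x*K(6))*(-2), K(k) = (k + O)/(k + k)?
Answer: 3464/3 ≈ 1154.7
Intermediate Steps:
O = -8 (O = -3 - 5 = -8)
K(k) = (-8 + k)/(2*k) (K(k) = (k - 8)/(k + k) = (-8 + k)/((2*k)) = (-8 + k)*(1/(2*k)) = (-8 + k)/(2*k))
S(x, h) = x/3 (S(x, h) = (x*((1/2)*(-8 + 6)/6))*(-2) = (x*((1/2)*(1/6)*(-2)))*(-2) = (x*(-1/6))*(-2) = -x/6*(-2) = x/3)
f(v) = v/3
-(-34*34 + f(2 - 1*(-2))) = -(-34*34 + (2 - 1*(-2))/3) = -(-1156 + (2 + 2)/3) = -(-1156 + (1/3)*4) = -(-1156 + 4/3) = -1*(-3464/3) = 3464/3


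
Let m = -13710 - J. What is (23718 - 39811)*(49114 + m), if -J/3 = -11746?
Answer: -2671438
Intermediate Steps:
J = 35238 (J = -3*(-11746) = 35238)
m = -48948 (m = -13710 - 1*35238 = -13710 - 35238 = -48948)
(23718 - 39811)*(49114 + m) = (23718 - 39811)*(49114 - 48948) = -16093*166 = -2671438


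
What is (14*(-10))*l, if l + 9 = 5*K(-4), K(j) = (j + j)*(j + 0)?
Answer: -21140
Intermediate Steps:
K(j) = 2*j² (K(j) = (2*j)*j = 2*j²)
l = 151 (l = -9 + 5*(2*(-4)²) = -9 + 5*(2*16) = -9 + 5*32 = -9 + 160 = 151)
(14*(-10))*l = (14*(-10))*151 = -140*151 = -21140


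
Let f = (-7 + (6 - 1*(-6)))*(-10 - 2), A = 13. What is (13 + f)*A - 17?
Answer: -628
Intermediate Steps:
f = -60 (f = (-7 + (6 + 6))*(-12) = (-7 + 12)*(-12) = 5*(-12) = -60)
(13 + f)*A - 17 = (13 - 60)*13 - 17 = -47*13 - 17 = -611 - 17 = -628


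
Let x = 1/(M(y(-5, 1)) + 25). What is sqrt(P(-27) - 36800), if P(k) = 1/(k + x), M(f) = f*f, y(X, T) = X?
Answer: 5*I*sqrt(2678749770)/1349 ≈ 191.83*I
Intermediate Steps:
M(f) = f**2
x = 1/50 (x = 1/((-5)**2 + 25) = 1/(25 + 25) = 1/50 ≈ 0.020000)
P(k) = 1/(1/50 + k) (P(k) = 1/(k + 1/50) = 1/(1/50 + k))
sqrt(P(-27) - 36800) = sqrt(50/(1 + 50*(-27)) - 36800) = sqrt(50/(1 - 1350) - 36800) = sqrt(50/(-1349) - 36800) = sqrt(50*(-1/1349) - 36800) = sqrt(-50/1349 - 36800) = sqrt(-49643250/1349) = 5*I*sqrt(2678749770)/1349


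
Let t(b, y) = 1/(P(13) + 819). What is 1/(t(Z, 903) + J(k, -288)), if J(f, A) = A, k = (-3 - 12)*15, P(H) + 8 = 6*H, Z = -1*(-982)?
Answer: -889/256031 ≈ -0.0034722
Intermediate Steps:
Z = 982
P(H) = -8 + 6*H
k = -225 (k = -15*15 = -225)
t(b, y) = 1/889 (t(b, y) = 1/((-8 + 6*13) + 819) = 1/((-8 + 78) + 819) = 1/(70 + 819) = 1/889)
1/(t(Z, 903) + J(k, -288)) = 1/(1/889 - 288) = 1/(-256031/889) = -889/256031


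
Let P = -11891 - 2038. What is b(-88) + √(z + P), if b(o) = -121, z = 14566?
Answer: -121 + 7*√13 ≈ -95.761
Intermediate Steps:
P = -13929
b(-88) + √(z + P) = -121 + √(14566 - 13929) = -121 + √637 = -121 + 7*√13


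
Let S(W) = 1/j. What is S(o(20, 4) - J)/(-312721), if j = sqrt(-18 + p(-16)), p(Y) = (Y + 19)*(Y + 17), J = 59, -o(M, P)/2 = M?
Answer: I*sqrt(15)/4690815 ≈ 8.2565e-7*I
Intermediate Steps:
o(M, P) = -2*M
p(Y) = (17 + Y)*(19 + Y) (p(Y) = (19 + Y)*(17 + Y) = (17 + Y)*(19 + Y))
j = I*sqrt(15) (j = sqrt(-18 + (323 + (-16)**2 + 36*(-16))) = sqrt(-18 + (323 + 256 - 576)) = sqrt(-18 + 3) = sqrt(-15) = I*sqrt(15) ≈ 3.873*I)
S(W) = -I*sqrt(15)/15 (S(W) = 1/(I*sqrt(15)) = -I*sqrt(15)/15)
S(o(20, 4) - J)/(-312721) = -I*sqrt(15)/15/(-312721) = -I*sqrt(15)/15*(-1/312721) = I*sqrt(15)/4690815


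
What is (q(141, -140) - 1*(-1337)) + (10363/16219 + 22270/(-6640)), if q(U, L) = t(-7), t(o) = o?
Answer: 14294084599/10769416 ≈ 1327.3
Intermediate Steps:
q(U, L) = -7
(q(141, -140) - 1*(-1337)) + (10363/16219 + 22270/(-6640)) = (-7 - 1*(-1337)) + (10363/16219 + 22270/(-6640)) = (-7 + 1337) + (10363*(1/16219) + 22270*(-1/6640)) = 1330 + (10363/16219 - 2227/664) = 1330 - 29238681/10769416 = 14294084599/10769416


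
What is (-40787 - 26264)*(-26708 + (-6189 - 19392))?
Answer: 3506029739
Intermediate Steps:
(-40787 - 26264)*(-26708 + (-6189 - 19392)) = -67051*(-26708 - 25581) = -67051*(-52289) = 3506029739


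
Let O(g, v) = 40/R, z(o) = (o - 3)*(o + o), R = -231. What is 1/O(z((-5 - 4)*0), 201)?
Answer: -231/40 ≈ -5.7750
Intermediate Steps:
z(o) = 2*o*(-3 + o) (z(o) = (-3 + o)*(2*o) = 2*o*(-3 + o))
O(g, v) = -40/231 (O(g, v) = 40/(-231) = 40*(-1/231) = -40/231)
1/O(z((-5 - 4)*0), 201) = 1/(-40/231) = -231/40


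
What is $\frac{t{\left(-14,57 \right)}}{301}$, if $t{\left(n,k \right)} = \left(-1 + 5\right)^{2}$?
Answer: $\frac{16}{301} \approx 0.053156$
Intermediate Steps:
$t{\left(n,k \right)} = 16$ ($t{\left(n,k \right)} = 4^{2} = 16$)
$\frac{t{\left(-14,57 \right)}}{301} = \frac{16}{301}$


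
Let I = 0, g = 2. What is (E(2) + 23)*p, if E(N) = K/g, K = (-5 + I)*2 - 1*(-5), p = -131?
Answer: -5371/2 ≈ -2685.5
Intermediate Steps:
K = -5 (K = (-5 + 0)*2 - 1*(-5) = -5*2 + 5 = -10 + 5 = -5)
E(N) = -5/2
(E(2) + 23)*p = (-5/2 + 23)*(-131) = (41/2)*(-131) = -5371/2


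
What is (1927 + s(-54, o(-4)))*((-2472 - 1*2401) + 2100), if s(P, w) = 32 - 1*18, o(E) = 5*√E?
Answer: -5382393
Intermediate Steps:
s(P, w) = 14 (s(P, w) = 32 - 18 = 14)
(1927 + s(-54, o(-4)))*((-2472 - 1*2401) + 2100) = (1927 + 14)*((-2472 - 1*2401) + 2100) = 1941*((-2472 - 2401) + 2100) = 1941*(-4873 + 2100) = 1941*(-2773) = -5382393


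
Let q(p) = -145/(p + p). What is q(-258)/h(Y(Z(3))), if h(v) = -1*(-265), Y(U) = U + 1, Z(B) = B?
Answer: 29/27348 ≈ 0.0010604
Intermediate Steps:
Y(U) = 1 + U
q(p) = -145/(2*p) (q(p) = -145*1/(2*p) = -145/(2*p))
h(v) = 265
q(-258)/h(Y(Z(3))) = -145/2/(-258)/265 = -145/2*(-1/258)*(1/265) = (145/516)*(1/265) = 29/27348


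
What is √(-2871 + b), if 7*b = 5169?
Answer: 4*I*√6531/7 ≈ 46.18*I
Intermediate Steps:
b = 5169/7 (b = (⅐)*5169 = 5169/7 ≈ 738.43)
√(-2871 + b) = √(-2871 + 5169/7) = √(-14928/7) = 4*I*√6531/7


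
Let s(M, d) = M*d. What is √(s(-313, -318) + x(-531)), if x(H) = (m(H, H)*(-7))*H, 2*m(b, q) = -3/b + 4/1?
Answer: 3*√47546/2 ≈ 327.08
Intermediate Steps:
m(b, q) = 2 - 3/(2*b) (m(b, q) = (-3/b + 4/1)/2 = (-3/b + 4*1)/2 = (-3/b + 4)/2 = (4 - 3/b)/2 = 2 - 3/(2*b))
x(H) = H*(-14 + 21/(2*H)) (x(H) = ((2 - 3/(2*H))*(-7))*H = (-14 + 21/(2*H))*H = H*(-14 + 21/(2*H)))
√(s(-313, -318) + x(-531)) = √(-313*(-318) + (21/2 - 14*(-531))) = √(99534 + (21/2 + 7434)) = √(99534 + 14889/2) = √(213957/2) = 3*√47546/2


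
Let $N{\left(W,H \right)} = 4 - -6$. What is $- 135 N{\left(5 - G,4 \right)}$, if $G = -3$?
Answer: $-1350$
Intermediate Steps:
$N{\left(W,H \right)} = 10$ ($N{\left(W,H \right)} = 4 + 6 = 10$)
$- 135 N{\left(5 - G,4 \right)} = \left(-135\right) 10 = -1350$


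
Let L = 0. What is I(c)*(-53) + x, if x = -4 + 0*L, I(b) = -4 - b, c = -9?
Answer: -269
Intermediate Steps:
x = -4 (x = -4 + 0*0 = -4 + 0 = -4)
I(c)*(-53) + x = (-4 - 1*(-9))*(-53) - 4 = (-4 + 9)*(-53) - 4 = 5*(-53) - 4 = -265 - 4 = -269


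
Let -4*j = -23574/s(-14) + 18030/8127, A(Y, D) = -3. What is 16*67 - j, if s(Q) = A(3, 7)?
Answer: 8227381/2709 ≈ 3037.1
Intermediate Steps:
s(Q) = -3
j = -5323333/2709 (j = -(-23574/(-3) + 18030/8127)/4 = -(-23574*(-⅓) + 18030*(1/8127))/4 = -(7858 + 6010/2709)/4 = -¼*21293332/2709 = -5323333/2709 ≈ -1965.1)
16*67 - j = 16*67 - 1*(-5323333/2709) = 1072 + 5323333/2709 = 8227381/2709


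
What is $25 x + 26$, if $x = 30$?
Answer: $776$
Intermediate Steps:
$25 x + 26 = 25 \cdot 30 + 26 = 750 + 26 = 776$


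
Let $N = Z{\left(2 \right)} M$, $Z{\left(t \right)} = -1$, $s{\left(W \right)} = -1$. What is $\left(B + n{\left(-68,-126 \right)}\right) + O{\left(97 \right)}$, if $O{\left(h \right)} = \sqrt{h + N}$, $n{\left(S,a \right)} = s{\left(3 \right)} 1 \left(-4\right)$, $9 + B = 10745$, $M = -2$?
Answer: $10740 + 3 \sqrt{11} \approx 10750.0$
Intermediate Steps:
$B = 10736$ ($B = -9 + 10745 = 10736$)
$N = 2$ ($N = \left(-1\right) \left(-2\right) = 2$)
$n{\left(S,a \right)} = 4$ ($n{\left(S,a \right)} = \left(-1\right) 1 \left(-4\right) = \left(-1\right) \left(-4\right) = 4$)
$O{\left(h \right)} = \sqrt{2 + h}$ ($O{\left(h \right)} = \sqrt{h + 2} = \sqrt{2 + h}$)
$\left(B + n{\left(-68,-126 \right)}\right) + O{\left(97 \right)} = \left(10736 + 4\right) + \sqrt{2 + 97} = 10740 + \sqrt{99} = 10740 + 3 \sqrt{11}$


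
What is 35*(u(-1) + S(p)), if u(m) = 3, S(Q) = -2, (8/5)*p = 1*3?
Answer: 35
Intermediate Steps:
p = 15/8 (p = 5*(1*3)/8 = (5/8)*3 = 15/8 ≈ 1.8750)
35*(u(-1) + S(p)) = 35*(3 - 2) = 35*1 = 35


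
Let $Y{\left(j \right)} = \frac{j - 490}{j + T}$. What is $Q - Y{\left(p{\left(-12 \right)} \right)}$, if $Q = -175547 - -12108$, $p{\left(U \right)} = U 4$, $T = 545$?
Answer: $- \frac{81228645}{497} \approx -1.6344 \cdot 10^{5}$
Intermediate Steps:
$p{\left(U \right)} = 4 U$
$Q = -163439$ ($Q = -175547 + 12108 = -163439$)
$Y{\left(j \right)} = \frac{-490 + j}{545 + j}$ ($Y{\left(j \right)} = \frac{j - 490}{j + 545} = \frac{-490 + j}{545 + j}$)
$Q - Y{\left(p{\left(-12 \right)} \right)} = -163439 - \frac{-490 + 4 \left(-12\right)}{545 + 4 \left(-12\right)} = -163439 - \frac{-490 - 48}{545 - 48} = -163439 - \frac{1}{497} \left(-538\right) = -163439 - - \frac{538}{497} = -163439 + \frac{538}{497} = - \frac{81228645}{497}$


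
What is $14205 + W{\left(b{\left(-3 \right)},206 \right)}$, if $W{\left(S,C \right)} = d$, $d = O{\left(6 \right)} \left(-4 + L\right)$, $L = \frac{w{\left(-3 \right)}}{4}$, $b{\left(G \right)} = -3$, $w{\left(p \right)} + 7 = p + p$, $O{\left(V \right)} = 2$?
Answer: $\frac{28381}{2} \approx 14191.0$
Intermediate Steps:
$w{\left(p \right)} = -7 + 2 p$ ($w{\left(p \right)} = -7 + \left(p + p\right) = -7 + 2 p$)
$L = - \frac{13}{4}$ ($L = \frac{-7 + 2 \left(-3\right)}{4} = \left(-7 - 6\right) \frac{1}{4} = \left(-13\right) \frac{1}{4} = - \frac{13}{4} \approx -3.25$)
$d = - \frac{29}{2}$ ($d = 2 \left(-4 - \frac{13}{4}\right) = 2 \left(- \frac{29}{4}\right) = - \frac{29}{2} \approx -14.5$)
$W{\left(S,C \right)} = - \frac{29}{2}$
$14205 + W{\left(b{\left(-3 \right)},206 \right)} = 14205 - \frac{29}{2} = \frac{28381}{2}$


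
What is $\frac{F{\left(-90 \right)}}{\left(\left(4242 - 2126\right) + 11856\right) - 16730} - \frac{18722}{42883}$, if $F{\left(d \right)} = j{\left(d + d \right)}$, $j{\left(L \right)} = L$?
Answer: $- \frac{593464}{1598261} \approx -0.37132$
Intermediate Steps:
$F{\left(d \right)} = 2 d$ ($F{\left(d \right)} = d + d = 2 d$)
$\frac{F{\left(-90 \right)}}{\left(\left(4242 - 2126\right) + 11856\right) - 16730} - \frac{18722}{42883} = \frac{2 \left(-90\right)}{\left(\left(4242 - 2126\right) + 11856\right) - 16730} - \frac{18722}{42883} = - \frac{180}{\left(\left(4242 - 2126\right) + 11856\right) - 16730} - \frac{506}{1159} = - \frac{180}{\left(2116 + 11856\right) - 16730} - \frac{506}{1159} = - \frac{180}{13972 - 16730} - \frac{506}{1159} = - \frac{180}{-2758} - \frac{506}{1159} = \left(-180\right) \left(- \frac{1}{2758}\right) - \frac{506}{1159} = \frac{90}{1379} - \frac{506}{1159} = - \frac{593464}{1598261}$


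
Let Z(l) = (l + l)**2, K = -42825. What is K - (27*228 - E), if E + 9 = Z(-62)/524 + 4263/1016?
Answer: -6515909083/133096 ≈ -48956.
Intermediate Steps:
Z(l) = 4*l**2 (Z(l) = (2*l)**2 = 4*l**2)
E = 3266093/133096 (E = -9 + ((4*(-62)**2)/524 + 4263/1016) = -9 + ((4*3844)*(1/524) + 4263*(1/1016)) = -9 + (15376*(1/524) + 4263/1016) = -9 + (3844/131 + 4263/1016) = -9 + 4463957/133096 = 3266093/133096 ≈ 24.539)
K - (27*228 - E) = -42825 - (27*228 - 1*3266093/133096) = -42825 - (6156 - 3266093/133096) = -42825 - 1*816072883/133096 = -42825 - 816072883/133096 = -6515909083/133096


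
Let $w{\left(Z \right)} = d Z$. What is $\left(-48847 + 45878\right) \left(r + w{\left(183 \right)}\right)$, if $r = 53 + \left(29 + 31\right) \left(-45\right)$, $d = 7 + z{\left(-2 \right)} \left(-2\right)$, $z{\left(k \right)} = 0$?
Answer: $4055654$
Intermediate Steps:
$d = 7$ ($d = 7 + 0 \left(-2\right) = 7 + 0 = 7$)
$w{\left(Z \right)} = 7 Z$
$r = -2647$ ($r = 53 + 60 \left(-45\right) = 53 - 2700 = -2647$)
$\left(-48847 + 45878\right) \left(r + w{\left(183 \right)}\right) = \left(-48847 + 45878\right) \left(-2647 + 7 \cdot 183\right) = - 2969 \left(-2647 + 1281\right) = \left(-2969\right) \left(-1366\right) = 4055654$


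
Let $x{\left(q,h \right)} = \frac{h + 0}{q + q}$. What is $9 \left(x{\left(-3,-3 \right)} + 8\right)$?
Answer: $\frac{153}{2} \approx 76.5$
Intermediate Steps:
$x{\left(q,h \right)} = \frac{h}{2 q}$
$9 \left(x{\left(-3,-3 \right)} + 8\right) = 9 \left(\frac{1}{2} \left(-3\right) \frac{1}{-3} + 8\right) = 9 \left(\frac{1}{2} \left(-3\right) \left(- \frac{1}{3}\right) + 8\right) = 9 \left(\frac{1}{2} + 8\right) = 9 \cdot \frac{17}{2} = \frac{153}{2}$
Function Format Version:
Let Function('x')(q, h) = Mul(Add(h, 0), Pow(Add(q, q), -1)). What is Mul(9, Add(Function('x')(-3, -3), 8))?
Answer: Rational(153, 2) ≈ 76.500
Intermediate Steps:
Function('x')(q, h) = Mul(Rational(1, 2), h, Pow(q, -1)) (Function('x')(q, h) = Mul(h, Pow(Mul(2, q), -1)) = Mul(h, Mul(Rational(1, 2), Pow(q, -1))) = Mul(Rational(1, 2), h, Pow(q, -1)))
Mul(9, Add(Function('x')(-3, -3), 8)) = Mul(9, Add(Mul(Rational(1, 2), -3, Pow(-3, -1)), 8)) = Mul(9, Add(Mul(Rational(1, 2), -3, Rational(-1, 3)), 8)) = Mul(9, Add(Rational(1, 2), 8)) = Mul(9, Rational(17, 2)) = Rational(153, 2)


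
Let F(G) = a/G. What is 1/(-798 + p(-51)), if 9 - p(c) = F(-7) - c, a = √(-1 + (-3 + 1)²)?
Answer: -13720/11524799 - 7*√3/34574397 ≈ -0.0011908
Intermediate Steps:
a = √3 (a = √(-1 + (-2)²) = √(-1 + 4) = √3 ≈ 1.7320)
F(G) = √3/G
p(c) = 9 + c + √3/7 (p(c) = 9 - (√3/(-7) - c) = 9 - (√3*(-⅐) - c) = 9 - (-√3/7 - c) = 9 - (-c - √3/7) = 9 + (c + √3/7) = 9 + c + √3/7)
1/(-798 + p(-51)) = 1/(-798 + (9 - 51 + √3/7)) = 1/(-798 + (-42 + √3/7)) = 1/(-840 + √3/7)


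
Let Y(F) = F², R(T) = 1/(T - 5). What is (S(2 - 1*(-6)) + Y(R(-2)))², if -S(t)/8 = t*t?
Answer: 629357569/2401 ≈ 2.6212e+5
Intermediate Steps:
R(T) = 1/(-5 + T)
S(t) = -8*t² (S(t) = -8*t*t = -8*t²)
(S(2 - 1*(-6)) + Y(R(-2)))² = (-8*(2 - 1*(-6))² + (1/(-5 - 2))²)² = (-8*(2 + 6)² + (1/(-7))²)² = (-8*8² + (-⅐)²)² = (-8*64 + 1/49)² = (-512 + 1/49)² = (-25087/49)² = 629357569/2401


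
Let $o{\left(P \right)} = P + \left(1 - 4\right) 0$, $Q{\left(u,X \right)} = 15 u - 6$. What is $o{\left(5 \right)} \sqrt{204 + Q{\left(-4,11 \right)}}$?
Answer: $5 \sqrt{138} \approx 58.737$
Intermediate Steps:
$Q{\left(u,X \right)} = -6 + 15 u$
$o{\left(P \right)} = P$ ($o{\left(P \right)} = P + \left(1 - 4\right) 0 = P - 0 = P + 0 = P$)
$o{\left(5 \right)} \sqrt{204 + Q{\left(-4,11 \right)}} = 5 \sqrt{204 + \left(-6 + 15 \left(-4\right)\right)} = 5 \sqrt{204 - 66} = 5 \sqrt{138}$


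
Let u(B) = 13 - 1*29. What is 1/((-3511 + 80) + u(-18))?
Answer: -1/3447 ≈ -0.00029011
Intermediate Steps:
u(B) = -16 (u(B) = 13 - 29 = -16)
1/((-3511 + 80) + u(-18)) = 1/((-3511 + 80) - 16) = 1/(-3431 - 16) = 1/(-3447) = -1/3447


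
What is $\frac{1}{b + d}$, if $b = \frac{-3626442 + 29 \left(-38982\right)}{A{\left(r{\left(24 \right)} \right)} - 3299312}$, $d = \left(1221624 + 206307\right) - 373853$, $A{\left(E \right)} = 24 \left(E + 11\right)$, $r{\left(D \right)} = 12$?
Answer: $\frac{82469}{86928877505} \approx 9.4869 \cdot 10^{-7}$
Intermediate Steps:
$A{\left(E \right)} = 264 + 24 E$ ($A{\left(E \right)} = 24 \left(11 + E\right) = 264 + 24 E$)
$d = 1054078$ ($d = 1427931 - 373853 = 1054078$)
$b = \frac{118923}{82469}$ ($b = \frac{-3626442 + 29 \left(-38982\right)}{\left(264 + 24 \cdot 12\right) - 3299312} = \frac{-3626442 - 1130478}{\left(264 + 288\right) - 3299312} = - \frac{4756920}{552 - 3299312} = - \frac{4756920}{-3298760} = \left(-4756920\right) \left(- \frac{1}{3298760}\right) = \frac{118923}{82469} \approx 1.442$)
$\frac{1}{b + d} = \frac{1}{\frac{118923}{82469} + 1054078} = \frac{1}{\frac{86928877505}{82469}} = \frac{82469}{86928877505}$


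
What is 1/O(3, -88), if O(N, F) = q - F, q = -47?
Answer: 1/41 ≈ 0.024390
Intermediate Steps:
O(N, F) = -47 - F
1/O(3, -88) = 1/(-47 - 1*(-88)) = 1/(-47 + 88) = 1/41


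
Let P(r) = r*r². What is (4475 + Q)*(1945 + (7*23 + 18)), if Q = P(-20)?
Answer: -7487100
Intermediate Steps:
P(r) = r³
Q = -8000 (Q = (-20)³ = -8000)
(4475 + Q)*(1945 + (7*23 + 18)) = (4475 - 8000)*(1945 + (7*23 + 18)) = -3525*(1945 + (161 + 18)) = -3525*(1945 + 179) = -3525*2124 = -7487100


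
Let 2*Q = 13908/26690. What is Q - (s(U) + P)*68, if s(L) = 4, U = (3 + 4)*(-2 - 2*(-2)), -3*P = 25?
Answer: 11807411/40035 ≈ 294.93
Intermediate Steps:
P = -25/3 (P = -⅓*25 = -25/3 ≈ -8.3333)
U = 14 (U = 7*(-2 + 4) = 7*2 = 14)
Q = 3477/13345 (Q = (13908/26690)/2 = (13908*(1/26690))/2 = (½)*(6954/13345) = 3477/13345 ≈ 0.26055)
Q - (s(U) + P)*68 = 3477/13345 - (4 - 25/3)*68 = 3477/13345 - (-13)*68/3 = 3477/13345 - 1*(-884/3) = 3477/13345 + 884/3 = 11807411/40035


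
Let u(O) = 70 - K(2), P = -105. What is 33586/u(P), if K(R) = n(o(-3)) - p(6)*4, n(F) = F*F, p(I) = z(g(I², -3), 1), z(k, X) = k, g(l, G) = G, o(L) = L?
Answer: 4798/7 ≈ 685.43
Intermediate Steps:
p(I) = -3
n(F) = F²
K(R) = 21 (K(R) = (-3)² - (-3)*4 = 9 - 1*(-12) = 9 + 12 = 21)
u(O) = 49 (u(O) = 70 - 1*21 = 70 - 21 = 49)
33586/u(P) = 33586/49 = 33586*(1/49) = 4798/7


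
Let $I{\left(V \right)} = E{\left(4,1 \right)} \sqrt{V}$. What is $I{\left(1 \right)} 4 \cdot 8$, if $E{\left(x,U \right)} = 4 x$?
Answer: $512$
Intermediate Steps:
$I{\left(V \right)} = 16 \sqrt{V}$ ($I{\left(V \right)} = 4 \cdot 4 \sqrt{V} = 16 \sqrt{V}$)
$I{\left(1 \right)} 4 \cdot 8 = 16 \sqrt{1} \cdot 4 \cdot 8 = 16 \cdot 1 \cdot 4 \cdot 8 = 16 \cdot 4 \cdot 8 = 64 \cdot 8 = 512$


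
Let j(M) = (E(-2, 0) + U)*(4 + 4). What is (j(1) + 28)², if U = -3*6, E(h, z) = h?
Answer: 17424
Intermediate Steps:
U = -18
j(M) = -160 (j(M) = (-2 - 18)*(4 + 4) = -20*8 = -160)
(j(1) + 28)² = (-160 + 28)² = (-132)² = 17424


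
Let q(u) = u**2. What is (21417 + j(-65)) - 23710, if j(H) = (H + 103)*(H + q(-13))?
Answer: 1659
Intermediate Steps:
j(H) = (103 + H)*(169 + H) (j(H) = (H + 103)*(H + (-13)**2) = (103 + H)*(H + 169) = (103 + H)*(169 + H))
(21417 + j(-65)) - 23710 = (21417 + (17407 + (-65)**2 + 272*(-65))) - 23710 = (21417 + (17407 + 4225 - 17680)) - 23710 = (21417 + 3952) - 23710 = 25369 - 23710 = 1659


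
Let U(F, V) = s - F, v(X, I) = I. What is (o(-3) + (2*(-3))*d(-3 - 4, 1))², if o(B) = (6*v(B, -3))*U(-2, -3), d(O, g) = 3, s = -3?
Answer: 0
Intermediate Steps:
U(F, V) = -3 - F
o(B) = 18 (o(B) = (6*(-3))*(-3 - 1*(-2)) = -18*(-3 + 2) = -18*(-1) = 18)
(o(-3) + (2*(-3))*d(-3 - 4, 1))² = (18 + (2*(-3))*3)² = (18 - 6*3)² = (18 - 18)² = 0² = 0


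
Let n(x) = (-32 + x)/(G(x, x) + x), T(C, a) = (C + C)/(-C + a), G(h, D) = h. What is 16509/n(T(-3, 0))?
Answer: 33018/17 ≈ 1942.2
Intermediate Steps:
T(C, a) = 2*C/(a - C) (T(C, a) = (2*C)/(a - C) = 2*C/(a - C))
n(x) = (-32 + x)/(2*x) (n(x) = (-32 + x)/(x + x) = (-32 + x)/((2*x)) = (-32 + x)*(1/(2*x)) = (-32 + x)/(2*x))
16509/n(T(-3, 0)) = 16509/(((-32 + 2*(-3)/(0 - 1*(-3)))/(2*((2*(-3)/(0 - 1*(-3))))))) = 16509/(((-32 + 2*(-3)/(0 + 3))/(2*((2*(-3)/(0 + 3)))))) = 16509/(((-32 + 2*(-3)/3)/(2*((2*(-3)/3))))) = 16509/(((-32 + 2*(-3)*(⅓))/(2*((2*(-3)*(⅓)))))) = 16509/(((½)*(-32 - 2)/(-2))) = 16509/(((½)*(-½)*(-34))) = 16509/(17/2) = 16509*(2/17) = 33018/17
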